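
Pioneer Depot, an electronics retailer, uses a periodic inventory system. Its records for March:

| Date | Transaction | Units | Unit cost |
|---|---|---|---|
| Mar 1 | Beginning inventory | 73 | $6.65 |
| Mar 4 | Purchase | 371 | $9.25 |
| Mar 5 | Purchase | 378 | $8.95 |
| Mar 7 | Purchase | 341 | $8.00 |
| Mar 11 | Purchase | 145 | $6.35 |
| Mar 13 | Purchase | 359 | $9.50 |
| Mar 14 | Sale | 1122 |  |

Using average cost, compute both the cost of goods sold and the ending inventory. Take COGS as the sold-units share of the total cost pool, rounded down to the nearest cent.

Mar 14, sell 1122: 1122/1667 × $14,359.55 → $9,664.91
Ending inventory (cost pool remaining) = $4,694.64
Check: goods available $14,359.55 = COGS $9,664.91 + ending $4,694.64

COGS = $9,664.91; ending inventory = $4,694.64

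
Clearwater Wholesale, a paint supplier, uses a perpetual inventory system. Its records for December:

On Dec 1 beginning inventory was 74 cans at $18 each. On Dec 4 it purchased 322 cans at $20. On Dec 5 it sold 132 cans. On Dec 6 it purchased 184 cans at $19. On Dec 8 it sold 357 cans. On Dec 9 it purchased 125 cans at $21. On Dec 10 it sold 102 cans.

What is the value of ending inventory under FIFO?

Ending inventory = $2,394

Dec 5, 132 sold [FIFO — oldest first]: 74 @ $18 + 58 @ $20 = $2,492
Dec 8, 357 sold [FIFO — oldest first]: 264 @ $20 + 93 @ $19 = $7,047
Dec 10, 102 sold [FIFO — oldest first]: 91 @ $19 + 11 @ $21 = $1,960
Total COGS = $2,492 + $7,047 + $1,960 = $11,499
Ending inventory: 114 @ $21 = $2,394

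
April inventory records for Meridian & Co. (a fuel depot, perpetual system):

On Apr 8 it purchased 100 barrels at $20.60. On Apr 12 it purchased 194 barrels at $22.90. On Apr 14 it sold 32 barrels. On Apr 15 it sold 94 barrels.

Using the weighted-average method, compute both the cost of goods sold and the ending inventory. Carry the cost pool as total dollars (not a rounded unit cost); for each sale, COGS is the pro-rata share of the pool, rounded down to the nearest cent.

COGS = $2,786.82; ending inventory = $3,715.78

After Apr 8: 100 on hand, pool $2,060.00 (≈ $20.6000 each)
After Apr 12: 294 on hand, pool $6,502.60 (≈ $22.1177 each)
Apr 14, sell 32: 32/294 × $6,502.60 → $707.76
Apr 15, sell 94: 94/262 × $5,794.84 → $2,079.06
Total COGS = $707.76 + $2,079.06 = $2,786.82
Ending inventory (cost pool remaining) = $3,715.78
Check: goods available $6,502.60 = COGS $2,786.82 + ending $3,715.78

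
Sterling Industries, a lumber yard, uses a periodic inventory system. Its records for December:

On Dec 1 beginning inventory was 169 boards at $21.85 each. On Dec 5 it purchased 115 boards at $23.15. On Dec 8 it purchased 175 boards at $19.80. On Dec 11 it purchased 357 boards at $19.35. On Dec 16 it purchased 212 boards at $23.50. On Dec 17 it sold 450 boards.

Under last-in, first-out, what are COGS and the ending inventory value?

COGS = $9,587.30; ending inventory = $12,122.55

Dec 17, 450 sold [LIFO — newest first]: 212 @ $23.50 + 238 @ $19.35 = $9,587.30
Ending inventory: 169 @ $21.85 + 115 @ $23.15 + 175 @ $19.80 + 119 @ $19.35 = $12,122.55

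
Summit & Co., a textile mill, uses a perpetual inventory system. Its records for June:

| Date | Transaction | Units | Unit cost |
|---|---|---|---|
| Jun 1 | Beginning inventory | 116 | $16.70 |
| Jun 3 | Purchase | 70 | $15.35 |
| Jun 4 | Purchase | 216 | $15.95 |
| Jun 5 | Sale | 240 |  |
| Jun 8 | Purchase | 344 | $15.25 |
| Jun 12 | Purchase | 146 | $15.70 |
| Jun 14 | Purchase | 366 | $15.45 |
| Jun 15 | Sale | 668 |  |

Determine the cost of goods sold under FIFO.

COGS = $14,242.30

Jun 5, 240 sold [FIFO — oldest first]: 116 @ $16.70 + 70 @ $15.35 + 54 @ $15.95 = $3,873.00
Jun 15, 668 sold [FIFO — oldest first]: 162 @ $15.95 + 344 @ $15.25 + 146 @ $15.70 + 16 @ $15.45 = $10,369.30
Total COGS = $3,873.00 + $10,369.30 = $14,242.30
Ending inventory: 350 @ $15.45 = $5,407.50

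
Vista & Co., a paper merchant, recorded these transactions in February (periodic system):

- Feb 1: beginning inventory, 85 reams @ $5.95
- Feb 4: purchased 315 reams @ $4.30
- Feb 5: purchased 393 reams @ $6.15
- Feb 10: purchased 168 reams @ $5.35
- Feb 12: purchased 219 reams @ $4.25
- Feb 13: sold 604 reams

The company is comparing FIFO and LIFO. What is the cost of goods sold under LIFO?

FIFO COGS: 85 @ $5.95 + 315 @ $4.30 + 204 @ $6.15 = $3,114.85
LIFO COGS: 219 @ $4.25 + 168 @ $5.35 + 217 @ $6.15 = $3,164.10

COGS = $3,164.10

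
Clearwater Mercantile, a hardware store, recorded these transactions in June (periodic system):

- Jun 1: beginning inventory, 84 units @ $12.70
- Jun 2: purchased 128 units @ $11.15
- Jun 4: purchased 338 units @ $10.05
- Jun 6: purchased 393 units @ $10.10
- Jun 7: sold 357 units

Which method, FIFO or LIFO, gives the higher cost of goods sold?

FIFO

FIFO COGS: 84 @ $12.70 + 128 @ $11.15 + 145 @ $10.05 = $3,951.25
LIFO COGS: 357 @ $10.10 = $3,605.70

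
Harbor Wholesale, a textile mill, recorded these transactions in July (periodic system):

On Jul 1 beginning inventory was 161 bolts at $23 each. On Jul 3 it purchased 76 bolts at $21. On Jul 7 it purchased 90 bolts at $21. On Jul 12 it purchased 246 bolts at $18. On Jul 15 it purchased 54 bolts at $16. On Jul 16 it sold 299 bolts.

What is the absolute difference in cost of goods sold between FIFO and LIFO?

$1,327

FIFO COGS: 161 @ $23 + 76 @ $21 + 62 @ $21 = $6,601
LIFO COGS: 54 @ $16 + 245 @ $18 = $5,274
Difference = |$6,601 − $5,274| = $1,327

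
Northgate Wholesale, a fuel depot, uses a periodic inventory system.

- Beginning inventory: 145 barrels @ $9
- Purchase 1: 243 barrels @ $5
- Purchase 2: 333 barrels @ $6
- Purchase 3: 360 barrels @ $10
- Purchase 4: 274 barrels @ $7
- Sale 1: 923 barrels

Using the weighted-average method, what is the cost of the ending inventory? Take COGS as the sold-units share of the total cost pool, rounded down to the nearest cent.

Ending inventory = $3,199.67

Sale 1, sell 923: 923/1355 × $10,036.00 → $6,836.33
Ending inventory (cost pool remaining) = $3,199.67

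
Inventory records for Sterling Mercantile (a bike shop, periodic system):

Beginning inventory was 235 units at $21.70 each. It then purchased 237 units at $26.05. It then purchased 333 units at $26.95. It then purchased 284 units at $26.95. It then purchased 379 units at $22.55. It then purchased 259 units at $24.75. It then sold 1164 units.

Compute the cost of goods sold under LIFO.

Sale 1 (1164) [LIFO — newest first]: 259 @ $24.75 + 379 @ $22.55 + 284 @ $26.95 + 242 @ $26.95 = $29,132.40
Ending inventory: 235 @ $21.70 + 237 @ $26.05 + 91 @ $26.95 = $13,725.80
Check: goods available $42,858.20 = COGS $29,132.40 + ending $13,725.80

COGS = $29,132.40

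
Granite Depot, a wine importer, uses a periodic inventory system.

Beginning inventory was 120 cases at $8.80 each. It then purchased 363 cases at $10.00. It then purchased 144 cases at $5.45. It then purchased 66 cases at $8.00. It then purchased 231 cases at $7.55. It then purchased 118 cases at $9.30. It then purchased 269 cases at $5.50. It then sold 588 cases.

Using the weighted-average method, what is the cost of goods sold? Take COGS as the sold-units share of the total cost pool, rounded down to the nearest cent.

Sale 1, sell 588: 588/1311 × $10,319.75 → $4,628.53
Ending inventory (cost pool remaining) = $5,691.22
Check: goods available $10,319.75 = COGS $4,628.53 + ending $5,691.22

COGS = $4,628.53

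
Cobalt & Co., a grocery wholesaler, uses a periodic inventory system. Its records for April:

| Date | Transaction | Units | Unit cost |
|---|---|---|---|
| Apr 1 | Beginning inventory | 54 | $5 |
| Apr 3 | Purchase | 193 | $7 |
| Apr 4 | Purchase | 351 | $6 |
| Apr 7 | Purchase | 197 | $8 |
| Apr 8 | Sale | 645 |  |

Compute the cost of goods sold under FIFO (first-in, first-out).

Apr 8, 645 sold [FIFO — oldest first]: 54 @ $5 + 193 @ $7 + 351 @ $6 + 47 @ $8 = $4,103
Ending inventory: 150 @ $8 = $1,200
Check: goods available $5,303 = COGS $4,103 + ending $1,200

COGS = $4,103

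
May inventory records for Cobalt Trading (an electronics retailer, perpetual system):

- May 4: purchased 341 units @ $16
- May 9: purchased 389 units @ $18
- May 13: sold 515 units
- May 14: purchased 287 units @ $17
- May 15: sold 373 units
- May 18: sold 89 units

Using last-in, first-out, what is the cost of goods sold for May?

May 13, 515 sold [LIFO — newest first]: 389 @ $18 + 126 @ $16 = $9,018
May 15, 373 sold [LIFO — newest first]: 287 @ $17 + 86 @ $16 = $6,255
May 18, 89 sold [LIFO — newest first]: 89 @ $16 = $1,424
Total COGS = $9,018 + $6,255 + $1,424 = $16,697
Ending inventory: 40 @ $16 = $640

COGS = $16,697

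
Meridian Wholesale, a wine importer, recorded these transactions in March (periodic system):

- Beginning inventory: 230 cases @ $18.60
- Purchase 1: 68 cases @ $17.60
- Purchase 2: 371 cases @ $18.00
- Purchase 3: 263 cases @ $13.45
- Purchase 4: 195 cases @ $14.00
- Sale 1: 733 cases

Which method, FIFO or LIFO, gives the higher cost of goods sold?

FIFO

FIFO COGS: 230 @ $18.60 + 68 @ $17.60 + 371 @ $18.00 + 64 @ $13.45 = $13,013.60
LIFO COGS: 195 @ $14.00 + 263 @ $13.45 + 275 @ $18.00 = $11,217.35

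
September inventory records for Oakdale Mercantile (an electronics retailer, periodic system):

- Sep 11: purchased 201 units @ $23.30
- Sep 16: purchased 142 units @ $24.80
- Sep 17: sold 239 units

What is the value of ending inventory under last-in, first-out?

Ending inventory = $2,423.20

Sep 17, 239 sold [LIFO — newest first]: 142 @ $24.80 + 97 @ $23.30 = $5,781.70
Ending inventory: 104 @ $23.30 = $2,423.20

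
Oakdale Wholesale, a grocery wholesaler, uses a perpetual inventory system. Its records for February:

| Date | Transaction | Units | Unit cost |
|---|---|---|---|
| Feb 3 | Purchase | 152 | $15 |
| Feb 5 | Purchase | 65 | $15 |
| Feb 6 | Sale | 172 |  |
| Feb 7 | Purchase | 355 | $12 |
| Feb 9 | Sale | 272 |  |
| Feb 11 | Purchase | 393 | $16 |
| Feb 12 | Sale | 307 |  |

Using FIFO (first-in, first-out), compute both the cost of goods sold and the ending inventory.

COGS = $10,379; ending inventory = $3,424

Feb 6, 172 sold [FIFO — oldest first]: 152 @ $15 + 20 @ $15 = $2,580
Feb 9, 272 sold [FIFO — oldest first]: 45 @ $15 + 227 @ $12 = $3,399
Feb 12, 307 sold [FIFO — oldest first]: 128 @ $12 + 179 @ $16 = $4,400
Total COGS = $2,580 + $3,399 + $4,400 = $10,379
Ending inventory: 214 @ $16 = $3,424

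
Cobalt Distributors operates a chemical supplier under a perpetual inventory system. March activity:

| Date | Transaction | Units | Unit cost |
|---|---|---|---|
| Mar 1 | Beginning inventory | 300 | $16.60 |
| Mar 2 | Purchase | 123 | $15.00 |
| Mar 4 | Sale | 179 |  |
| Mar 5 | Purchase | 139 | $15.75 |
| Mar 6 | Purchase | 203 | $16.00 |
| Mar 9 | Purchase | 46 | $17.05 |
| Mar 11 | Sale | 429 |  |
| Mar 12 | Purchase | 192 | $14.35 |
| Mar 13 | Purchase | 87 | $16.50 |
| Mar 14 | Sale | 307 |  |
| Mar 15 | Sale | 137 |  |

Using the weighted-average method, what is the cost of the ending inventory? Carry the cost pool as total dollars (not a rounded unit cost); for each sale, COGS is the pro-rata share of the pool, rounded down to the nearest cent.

Ending inventory = $587.63

After Mar 1: 300 on hand, pool $4,980.00 (≈ $16.6000 each)
After Mar 2: 423 on hand, pool $6,825.00 (≈ $16.1348 each)
Mar 4, sell 179: 179/423 × $6,825.00 → $2,888.12
After Mar 5: 383 on hand, pool $6,126.13 (≈ $15.9951 each)
After Mar 6: 586 on hand, pool $9,374.13 (≈ $15.9968 each)
After Mar 9: 632 on hand, pool $10,158.43 (≈ $16.0735 each)
Mar 11, sell 429: 429/632 × $10,158.43 → $6,895.51
After Mar 12: 395 on hand, pool $6,018.12 (≈ $15.2357 each)
After Mar 13: 482 on hand, pool $7,453.62 (≈ $15.4639 each)
Mar 14, sell 307: 307/482 × $7,453.62 → $4,747.43
Mar 15, sell 137: 137/175 × $2,706.19 → $2,118.56
Total COGS = $2,888.12 + $6,895.51 + $4,747.43 + $2,118.56 = $16,649.62
Ending inventory (cost pool remaining) = $587.63
Check: goods available $17,237.25 = COGS $16,649.62 + ending $587.63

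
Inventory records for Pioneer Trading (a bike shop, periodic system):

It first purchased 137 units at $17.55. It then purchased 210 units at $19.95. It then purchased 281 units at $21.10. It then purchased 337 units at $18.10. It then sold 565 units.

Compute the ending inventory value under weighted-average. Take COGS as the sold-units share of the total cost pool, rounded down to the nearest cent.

Sale 1, sell 565: 565/965 × $18,622.65 → $10,903.41
Ending inventory (cost pool remaining) = $7,719.24

Ending inventory = $7,719.24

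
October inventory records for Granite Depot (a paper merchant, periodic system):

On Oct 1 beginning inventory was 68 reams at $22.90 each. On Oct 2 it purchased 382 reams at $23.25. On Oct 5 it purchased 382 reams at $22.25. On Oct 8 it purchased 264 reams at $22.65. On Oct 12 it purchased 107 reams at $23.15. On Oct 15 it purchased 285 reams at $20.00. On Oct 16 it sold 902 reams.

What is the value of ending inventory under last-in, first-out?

Ending inventory = $13,464.70

Oct 16, 902 sold [LIFO — newest first]: 285 @ $20.00 + 107 @ $23.15 + 264 @ $22.65 + 246 @ $22.25 = $19,630.15
Ending inventory: 68 @ $22.90 + 382 @ $23.25 + 136 @ $22.25 = $13,464.70
Check: goods available $33,094.85 = COGS $19,630.15 + ending $13,464.70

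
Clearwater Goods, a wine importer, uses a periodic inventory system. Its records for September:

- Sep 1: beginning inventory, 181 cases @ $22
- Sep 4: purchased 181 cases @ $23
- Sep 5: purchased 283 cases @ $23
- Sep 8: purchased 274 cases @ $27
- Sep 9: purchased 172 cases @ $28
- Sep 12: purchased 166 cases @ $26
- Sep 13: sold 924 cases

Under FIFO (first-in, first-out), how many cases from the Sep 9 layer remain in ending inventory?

Sep 13, 924 sold [FIFO — oldest first]: 181 @ $22 + 181 @ $23 + 283 @ $23 + 274 @ $27 + 5 @ $28 = $22,192
Ending inventory: 167 @ $28 + 166 @ $26 = $8,992
Check: goods available $31,184 = COGS $22,192 + ending $8,992

167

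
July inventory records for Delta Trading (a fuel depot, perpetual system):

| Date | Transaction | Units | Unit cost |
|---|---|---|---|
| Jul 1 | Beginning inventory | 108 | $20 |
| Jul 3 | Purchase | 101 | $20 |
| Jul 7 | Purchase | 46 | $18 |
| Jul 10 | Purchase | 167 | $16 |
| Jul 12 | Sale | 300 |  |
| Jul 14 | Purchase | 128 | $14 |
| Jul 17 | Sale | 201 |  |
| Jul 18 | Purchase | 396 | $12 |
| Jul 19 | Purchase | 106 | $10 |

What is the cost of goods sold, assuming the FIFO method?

COGS = $8,786

Jul 12, 300 sold [FIFO — oldest first]: 108 @ $20 + 101 @ $20 + 46 @ $18 + 45 @ $16 = $5,728
Jul 17, 201 sold [FIFO — oldest first]: 122 @ $16 + 79 @ $14 = $3,058
Total COGS = $5,728 + $3,058 = $8,786
Ending inventory: 49 @ $14 + 396 @ $12 + 106 @ $10 = $6,498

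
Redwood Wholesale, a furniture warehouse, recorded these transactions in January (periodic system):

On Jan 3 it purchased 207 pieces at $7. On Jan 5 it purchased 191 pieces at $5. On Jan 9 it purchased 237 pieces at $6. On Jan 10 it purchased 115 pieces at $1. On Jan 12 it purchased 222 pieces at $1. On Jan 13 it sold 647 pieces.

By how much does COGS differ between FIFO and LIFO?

$1,714

FIFO COGS: 207 @ $7 + 191 @ $5 + 237 @ $6 + 12 @ $1 = $3,838
LIFO COGS: 222 @ $1 + 115 @ $1 + 237 @ $6 + 73 @ $5 = $2,124
Difference = |$3,838 − $2,124| = $1,714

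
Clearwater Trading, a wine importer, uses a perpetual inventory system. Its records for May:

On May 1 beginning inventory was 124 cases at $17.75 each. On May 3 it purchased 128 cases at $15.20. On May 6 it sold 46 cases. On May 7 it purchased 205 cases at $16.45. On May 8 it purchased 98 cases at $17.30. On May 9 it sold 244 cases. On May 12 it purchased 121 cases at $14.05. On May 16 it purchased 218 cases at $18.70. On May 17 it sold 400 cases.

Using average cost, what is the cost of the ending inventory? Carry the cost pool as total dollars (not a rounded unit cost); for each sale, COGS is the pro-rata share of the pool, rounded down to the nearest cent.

Ending inventory = $3,438.21

After May 1: 124 on hand, pool $2,201.00 (≈ $17.7500 each)
After May 3: 252 on hand, pool $4,146.60 (≈ $16.4548 each)
May 6, sell 46: 46/252 × $4,146.60 → $756.91
After May 7: 411 on hand, pool $6,761.94 (≈ $16.4524 each)
After May 8: 509 on hand, pool $8,457.34 (≈ $16.6156 each)
May 9, sell 244: 244/509 × $8,457.34 → $4,054.20
After May 12: 386 on hand, pool $6,103.19 (≈ $15.8114 each)
After May 16: 604 on hand, pool $10,179.79 (≈ $16.8540 each)
May 17, sell 400: 400/604 × $10,179.79 → $6,741.58
Total COGS = $756.91 + $4,054.20 + $6,741.58 = $11,552.69
Ending inventory (cost pool remaining) = $3,438.21
Check: goods available $14,990.90 = COGS $11,552.69 + ending $3,438.21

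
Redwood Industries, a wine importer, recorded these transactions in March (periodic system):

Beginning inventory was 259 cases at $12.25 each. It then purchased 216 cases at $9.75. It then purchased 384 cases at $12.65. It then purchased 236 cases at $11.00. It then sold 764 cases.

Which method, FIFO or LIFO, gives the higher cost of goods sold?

FIFO

FIFO COGS: 259 @ $12.25 + 216 @ $9.75 + 289 @ $12.65 = $8,934.60
LIFO COGS: 236 @ $11.00 + 384 @ $12.65 + 144 @ $9.75 = $8,857.60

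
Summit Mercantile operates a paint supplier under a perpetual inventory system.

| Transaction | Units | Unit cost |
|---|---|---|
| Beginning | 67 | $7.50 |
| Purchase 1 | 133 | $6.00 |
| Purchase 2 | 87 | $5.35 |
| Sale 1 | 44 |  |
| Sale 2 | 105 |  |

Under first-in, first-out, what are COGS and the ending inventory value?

COGS = $994.50; ending inventory = $771.45

Sale 1 (44) [FIFO — oldest first]: 44 @ $7.50 = $330.00
Sale 2 (105) [FIFO — oldest first]: 23 @ $7.50 + 82 @ $6.00 = $664.50
Total COGS = $330.00 + $664.50 = $994.50
Ending inventory: 51 @ $6.00 + 87 @ $5.35 = $771.45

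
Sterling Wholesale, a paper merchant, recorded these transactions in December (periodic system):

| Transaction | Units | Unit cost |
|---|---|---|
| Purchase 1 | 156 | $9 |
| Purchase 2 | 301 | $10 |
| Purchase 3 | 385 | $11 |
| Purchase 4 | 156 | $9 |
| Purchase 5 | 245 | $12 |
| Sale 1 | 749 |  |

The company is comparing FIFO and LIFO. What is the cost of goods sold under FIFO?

FIFO COGS: 156 @ $9 + 301 @ $10 + 292 @ $11 = $7,626
LIFO COGS: 245 @ $12 + 156 @ $9 + 348 @ $11 = $8,172

COGS = $7,626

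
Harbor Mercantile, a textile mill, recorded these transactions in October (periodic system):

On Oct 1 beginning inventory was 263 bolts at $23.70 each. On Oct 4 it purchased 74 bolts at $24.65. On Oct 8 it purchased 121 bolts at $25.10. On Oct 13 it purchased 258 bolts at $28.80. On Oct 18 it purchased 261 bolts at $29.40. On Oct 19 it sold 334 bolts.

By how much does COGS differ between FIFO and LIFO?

$1,792.55

FIFO COGS: 263 @ $23.70 + 71 @ $24.65 = $7,983.25
LIFO COGS: 261 @ $29.40 + 73 @ $28.80 = $9,775.80
Difference = |$7,983.25 − $9,775.80| = $1,792.55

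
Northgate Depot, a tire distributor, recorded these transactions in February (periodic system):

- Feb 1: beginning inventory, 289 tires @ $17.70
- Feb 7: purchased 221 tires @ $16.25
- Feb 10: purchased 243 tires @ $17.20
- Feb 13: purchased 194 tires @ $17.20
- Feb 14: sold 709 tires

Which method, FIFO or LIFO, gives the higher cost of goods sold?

FIFO

FIFO COGS: 289 @ $17.70 + 221 @ $16.25 + 199 @ $17.20 = $12,129.35
LIFO COGS: 194 @ $17.20 + 243 @ $17.20 + 221 @ $16.25 + 51 @ $17.70 = $12,010.35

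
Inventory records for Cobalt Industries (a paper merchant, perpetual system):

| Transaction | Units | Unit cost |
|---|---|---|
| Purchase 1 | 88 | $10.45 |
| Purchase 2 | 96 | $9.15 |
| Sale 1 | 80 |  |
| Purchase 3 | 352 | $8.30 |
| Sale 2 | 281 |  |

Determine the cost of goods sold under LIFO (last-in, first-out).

Sale 1 (80) [LIFO — newest first]: 80 @ $9.15 = $732.00
Sale 2 (281) [LIFO — newest first]: 281 @ $8.30 = $2,332.30
Total COGS = $732.00 + $2,332.30 = $3,064.30
Ending inventory: 88 @ $10.45 + 16 @ $9.15 + 71 @ $8.30 = $1,655.30
Check: goods available $4,719.60 = COGS $3,064.30 + ending $1,655.30

COGS = $3,064.30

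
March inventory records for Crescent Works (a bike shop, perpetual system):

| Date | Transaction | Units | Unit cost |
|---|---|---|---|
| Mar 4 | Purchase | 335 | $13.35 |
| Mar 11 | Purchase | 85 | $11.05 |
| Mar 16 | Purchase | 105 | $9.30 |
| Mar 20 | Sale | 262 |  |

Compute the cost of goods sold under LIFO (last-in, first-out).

COGS = $2,876.95

Mar 20, 262 sold [LIFO — newest first]: 105 @ $9.30 + 85 @ $11.05 + 72 @ $13.35 = $2,876.95
Ending inventory: 263 @ $13.35 = $3,511.05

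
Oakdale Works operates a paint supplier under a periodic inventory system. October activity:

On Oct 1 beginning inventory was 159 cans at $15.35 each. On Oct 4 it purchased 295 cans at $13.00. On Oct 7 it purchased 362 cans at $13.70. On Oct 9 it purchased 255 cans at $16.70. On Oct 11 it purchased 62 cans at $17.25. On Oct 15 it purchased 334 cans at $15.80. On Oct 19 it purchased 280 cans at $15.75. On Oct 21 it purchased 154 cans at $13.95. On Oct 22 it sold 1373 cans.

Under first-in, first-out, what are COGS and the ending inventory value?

Oct 22, 1373 sold [FIFO — oldest first]: 159 @ $15.35 + 295 @ $13.00 + 362 @ $13.70 + 255 @ $16.70 + 62 @ $17.25 + 240 @ $15.80 = $20,355.05
Ending inventory: 94 @ $15.80 + 280 @ $15.75 + 154 @ $13.95 = $8,043.50
Check: goods available $28,398.55 = COGS $20,355.05 + ending $8,043.50

COGS = $20,355.05; ending inventory = $8,043.50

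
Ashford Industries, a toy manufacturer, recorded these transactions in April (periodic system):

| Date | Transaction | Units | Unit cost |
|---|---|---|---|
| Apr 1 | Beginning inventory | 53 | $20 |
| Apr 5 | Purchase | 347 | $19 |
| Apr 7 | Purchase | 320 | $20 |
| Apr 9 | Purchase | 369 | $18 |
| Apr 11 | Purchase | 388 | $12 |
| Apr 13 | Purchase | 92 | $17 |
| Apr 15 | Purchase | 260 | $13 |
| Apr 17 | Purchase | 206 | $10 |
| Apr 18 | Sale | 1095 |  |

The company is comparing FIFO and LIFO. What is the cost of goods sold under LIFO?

COGS = $14,342

FIFO COGS: 53 @ $20 + 347 @ $19 + 320 @ $20 + 369 @ $18 + 6 @ $12 = $20,767
LIFO COGS: 206 @ $10 + 260 @ $13 + 92 @ $17 + 388 @ $12 + 149 @ $18 = $14,342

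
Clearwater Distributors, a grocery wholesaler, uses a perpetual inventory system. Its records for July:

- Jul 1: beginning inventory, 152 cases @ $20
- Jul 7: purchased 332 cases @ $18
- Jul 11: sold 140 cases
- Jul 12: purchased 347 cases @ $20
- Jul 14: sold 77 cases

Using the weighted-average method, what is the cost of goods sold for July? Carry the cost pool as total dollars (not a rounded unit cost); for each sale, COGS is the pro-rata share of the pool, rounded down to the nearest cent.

After Jul 1: 152 on hand, pool $3,040.00 (≈ $20.0000 each)
After Jul 7: 484 on hand, pool $9,016.00 (≈ $18.6281 each)
Jul 11, sell 140: 140/484 × $9,016.00 → $2,607.93
After Jul 12: 691 on hand, pool $13,348.07 (≈ $19.3170 each)
Jul 14, sell 77: 77/691 × $13,348.07 → $1,487.41
Total COGS = $2,607.93 + $1,487.41 = $4,095.34
Ending inventory (cost pool remaining) = $11,860.66

COGS = $4,095.34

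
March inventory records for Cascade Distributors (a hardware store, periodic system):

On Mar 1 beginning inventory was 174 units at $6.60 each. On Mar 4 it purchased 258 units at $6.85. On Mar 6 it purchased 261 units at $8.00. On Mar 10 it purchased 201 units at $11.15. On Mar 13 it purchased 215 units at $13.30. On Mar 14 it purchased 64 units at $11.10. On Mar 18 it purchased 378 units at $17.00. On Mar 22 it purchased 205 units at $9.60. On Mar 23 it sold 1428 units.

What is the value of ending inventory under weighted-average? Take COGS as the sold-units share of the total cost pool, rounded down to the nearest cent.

Ending inventory = $3,587.97

Mar 23, sell 1428: 1428/1756 × $19,208.75 → $15,620.78
Ending inventory (cost pool remaining) = $3,587.97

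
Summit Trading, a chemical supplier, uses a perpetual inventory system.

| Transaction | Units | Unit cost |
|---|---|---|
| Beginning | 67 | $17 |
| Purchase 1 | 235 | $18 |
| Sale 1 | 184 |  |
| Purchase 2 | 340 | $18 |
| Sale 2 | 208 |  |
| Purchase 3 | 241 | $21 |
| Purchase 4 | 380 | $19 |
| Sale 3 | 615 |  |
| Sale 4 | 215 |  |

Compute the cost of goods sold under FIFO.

COGS = $22,991

Sale 1 (184) [FIFO — oldest first]: 67 @ $17 + 117 @ $18 = $3,245
Sale 2 (208) [FIFO — oldest first]: 118 @ $18 + 90 @ $18 = $3,744
Sale 3 (615) [FIFO — oldest first]: 250 @ $18 + 241 @ $21 + 124 @ $19 = $11,917
Sale 4 (215) [FIFO — oldest first]: 215 @ $19 = $4,085
Total COGS = $3,245 + $3,744 + $11,917 + $4,085 = $22,991
Ending inventory: 41 @ $19 = $779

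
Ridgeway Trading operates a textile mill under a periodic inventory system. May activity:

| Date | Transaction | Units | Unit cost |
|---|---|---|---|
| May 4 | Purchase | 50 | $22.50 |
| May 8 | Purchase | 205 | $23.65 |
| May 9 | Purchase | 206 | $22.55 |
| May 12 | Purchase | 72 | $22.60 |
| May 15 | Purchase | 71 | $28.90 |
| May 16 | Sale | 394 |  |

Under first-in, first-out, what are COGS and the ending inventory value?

COGS = $9,107.70; ending inventory = $5,189.95

May 16, 394 sold [FIFO — oldest first]: 50 @ $22.50 + 205 @ $23.65 + 139 @ $22.55 = $9,107.70
Ending inventory: 67 @ $22.55 + 72 @ $22.60 + 71 @ $28.90 = $5,189.95
Check: goods available $14,297.65 = COGS $9,107.70 + ending $5,189.95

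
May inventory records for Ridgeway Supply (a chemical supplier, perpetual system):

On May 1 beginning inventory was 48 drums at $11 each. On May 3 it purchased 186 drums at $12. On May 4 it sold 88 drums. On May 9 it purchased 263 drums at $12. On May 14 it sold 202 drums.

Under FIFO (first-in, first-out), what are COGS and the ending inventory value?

May 4, 88 sold [FIFO — oldest first]: 48 @ $11 + 40 @ $12 = $1,008
May 14, 202 sold [FIFO — oldest first]: 146 @ $12 + 56 @ $12 = $2,424
Total COGS = $1,008 + $2,424 = $3,432
Ending inventory: 207 @ $12 = $2,484

COGS = $3,432; ending inventory = $2,484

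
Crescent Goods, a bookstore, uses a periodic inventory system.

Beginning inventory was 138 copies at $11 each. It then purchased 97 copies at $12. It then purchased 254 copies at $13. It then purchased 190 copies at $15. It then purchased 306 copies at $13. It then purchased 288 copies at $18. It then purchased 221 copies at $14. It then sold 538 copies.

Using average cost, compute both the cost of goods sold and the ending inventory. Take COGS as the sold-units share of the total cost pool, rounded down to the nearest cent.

Sale 1, sell 538: 538/1494 × $21,090.00 → $7,594.65
Ending inventory (cost pool remaining) = $13,495.35
Check: goods available $21,090.00 = COGS $7,594.65 + ending $13,495.35

COGS = $7,594.65; ending inventory = $13,495.35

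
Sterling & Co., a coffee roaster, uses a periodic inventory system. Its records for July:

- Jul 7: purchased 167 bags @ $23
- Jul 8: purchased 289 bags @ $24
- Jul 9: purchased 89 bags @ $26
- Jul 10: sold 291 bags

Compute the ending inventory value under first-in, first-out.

Jul 10, 291 sold [FIFO — oldest first]: 167 @ $23 + 124 @ $24 = $6,817
Ending inventory: 165 @ $24 + 89 @ $26 = $6,274
Check: goods available $13,091 = COGS $6,817 + ending $6,274

Ending inventory = $6,274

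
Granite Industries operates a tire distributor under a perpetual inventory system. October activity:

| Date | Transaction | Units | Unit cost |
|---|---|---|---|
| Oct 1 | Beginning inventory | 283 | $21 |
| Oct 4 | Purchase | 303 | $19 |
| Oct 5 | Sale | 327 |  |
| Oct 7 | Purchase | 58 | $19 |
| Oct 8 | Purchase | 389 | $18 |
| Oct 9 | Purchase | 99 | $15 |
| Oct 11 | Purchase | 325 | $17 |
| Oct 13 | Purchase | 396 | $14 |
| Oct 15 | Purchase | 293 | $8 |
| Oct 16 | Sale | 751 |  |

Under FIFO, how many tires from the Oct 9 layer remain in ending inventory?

54

Oct 5, 327 sold [FIFO — oldest first]: 283 @ $21 + 44 @ $19 = $6,779
Oct 16, 751 sold [FIFO — oldest first]: 259 @ $19 + 58 @ $19 + 389 @ $18 + 45 @ $15 = $13,700
Total COGS = $6,779 + $13,700 = $20,479
Ending inventory: 54 @ $15 + 325 @ $17 + 396 @ $14 + 293 @ $8 = $14,223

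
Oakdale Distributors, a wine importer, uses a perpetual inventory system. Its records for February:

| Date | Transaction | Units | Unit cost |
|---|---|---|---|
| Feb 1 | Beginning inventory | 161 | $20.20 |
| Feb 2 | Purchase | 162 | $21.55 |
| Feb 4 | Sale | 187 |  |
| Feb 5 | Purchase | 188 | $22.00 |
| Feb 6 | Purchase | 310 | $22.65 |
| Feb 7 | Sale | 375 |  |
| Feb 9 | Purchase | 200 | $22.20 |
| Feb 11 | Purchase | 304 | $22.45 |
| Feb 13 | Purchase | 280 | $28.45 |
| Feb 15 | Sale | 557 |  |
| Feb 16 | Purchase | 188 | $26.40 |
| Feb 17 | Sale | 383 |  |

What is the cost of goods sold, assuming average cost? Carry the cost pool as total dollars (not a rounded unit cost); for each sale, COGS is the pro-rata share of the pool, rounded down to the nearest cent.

COGS = $34,932.74

After Feb 1: 161 on hand, pool $3,252.20 (≈ $20.2000 each)
After Feb 2: 323 on hand, pool $6,743.30 (≈ $20.8771 each)
Feb 4, sell 187: 187/323 × $6,743.30 → $3,904.01
After Feb 5: 324 on hand, pool $6,975.29 (≈ $21.5287 each)
After Feb 6: 634 on hand, pool $13,996.79 (≈ $22.0770 each)
Feb 7, sell 375: 375/634 × $13,996.79 → $8,278.85
After Feb 9: 459 on hand, pool $10,157.94 (≈ $22.1306 each)
After Feb 11: 763 on hand, pool $16,982.74 (≈ $22.2579 each)
After Feb 13: 1043 on hand, pool $24,948.74 (≈ $23.9202 each)
Feb 15, sell 557: 557/1043 × $24,948.74 → $13,323.53
After Feb 16: 674 on hand, pool $16,588.41 (≈ $24.6119 each)
Feb 17, sell 383: 383/674 × $16,588.41 → $9,426.35
Total COGS = $3,904.01 + $8,278.85 + $13,323.53 + $9,426.35 = $34,932.74
Ending inventory (cost pool remaining) = $7,162.06
Check: goods available $42,094.80 = COGS $34,932.74 + ending $7,162.06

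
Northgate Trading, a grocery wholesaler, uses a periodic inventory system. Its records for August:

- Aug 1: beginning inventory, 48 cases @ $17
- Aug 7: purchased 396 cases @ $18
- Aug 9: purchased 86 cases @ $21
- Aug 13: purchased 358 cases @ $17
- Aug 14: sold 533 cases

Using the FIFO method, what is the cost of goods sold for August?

COGS = $9,801

Aug 14, 533 sold [FIFO — oldest first]: 48 @ $17 + 396 @ $18 + 86 @ $21 + 3 @ $17 = $9,801
Ending inventory: 355 @ $17 = $6,035
Check: goods available $15,836 = COGS $9,801 + ending $6,035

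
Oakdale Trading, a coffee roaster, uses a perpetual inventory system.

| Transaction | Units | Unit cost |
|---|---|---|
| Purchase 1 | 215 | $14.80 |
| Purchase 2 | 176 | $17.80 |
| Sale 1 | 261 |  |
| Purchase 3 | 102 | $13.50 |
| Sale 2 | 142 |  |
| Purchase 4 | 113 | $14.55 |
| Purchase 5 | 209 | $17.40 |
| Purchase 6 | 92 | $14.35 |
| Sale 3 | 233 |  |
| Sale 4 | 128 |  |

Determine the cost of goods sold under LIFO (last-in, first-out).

Sale 1 (261) [LIFO — newest first]: 176 @ $17.80 + 85 @ $14.80 = $4,390.80
Sale 2 (142) [LIFO — newest first]: 102 @ $13.50 + 40 @ $14.80 = $1,969.00
Sale 3 (233) [LIFO — newest first]: 92 @ $14.35 + 141 @ $17.40 = $3,773.60
Sale 4 (128) [LIFO — newest first]: 68 @ $17.40 + 60 @ $14.55 = $2,056.20
Total COGS = $4,390.80 + $1,969.00 + $3,773.60 + $2,056.20 = $12,189.60
Ending inventory: 90 @ $14.80 + 53 @ $14.55 = $2,103.15
Check: goods available $14,292.75 = COGS $12,189.60 + ending $2,103.15

COGS = $12,189.60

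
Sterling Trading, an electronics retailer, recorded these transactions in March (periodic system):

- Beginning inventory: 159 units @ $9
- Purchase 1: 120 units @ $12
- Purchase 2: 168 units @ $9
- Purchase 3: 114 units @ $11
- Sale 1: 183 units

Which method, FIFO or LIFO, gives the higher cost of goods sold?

LIFO

FIFO COGS: 159 @ $9 + 24 @ $12 = $1,719
LIFO COGS: 114 @ $11 + 69 @ $9 = $1,875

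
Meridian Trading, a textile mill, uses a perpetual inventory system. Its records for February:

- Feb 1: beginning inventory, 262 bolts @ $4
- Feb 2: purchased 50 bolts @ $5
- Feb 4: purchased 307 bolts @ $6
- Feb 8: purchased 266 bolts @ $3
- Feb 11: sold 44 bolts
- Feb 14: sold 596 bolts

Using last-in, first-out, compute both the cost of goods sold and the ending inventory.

Feb 11, 44 sold [LIFO — newest first]: 44 @ $3 = $132
Feb 14, 596 sold [LIFO — newest first]: 222 @ $3 + 307 @ $6 + 50 @ $5 + 17 @ $4 = $2,826
Total COGS = $132 + $2,826 = $2,958
Ending inventory: 245 @ $4 = $980

COGS = $2,958; ending inventory = $980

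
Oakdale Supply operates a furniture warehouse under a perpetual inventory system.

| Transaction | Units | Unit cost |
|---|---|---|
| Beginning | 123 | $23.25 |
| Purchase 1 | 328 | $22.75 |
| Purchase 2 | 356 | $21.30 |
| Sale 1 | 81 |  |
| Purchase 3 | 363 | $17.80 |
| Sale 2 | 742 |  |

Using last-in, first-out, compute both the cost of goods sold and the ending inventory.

Sale 1 (81) [LIFO — newest first]: 81 @ $21.30 = $1,725.30
Sale 2 (742) [LIFO — newest first]: 363 @ $17.80 + 275 @ $21.30 + 104 @ $22.75 = $14,684.90
Total COGS = $1,725.30 + $14,684.90 = $16,410.20
Ending inventory: 123 @ $23.25 + 224 @ $22.75 = $7,955.75

COGS = $16,410.20; ending inventory = $7,955.75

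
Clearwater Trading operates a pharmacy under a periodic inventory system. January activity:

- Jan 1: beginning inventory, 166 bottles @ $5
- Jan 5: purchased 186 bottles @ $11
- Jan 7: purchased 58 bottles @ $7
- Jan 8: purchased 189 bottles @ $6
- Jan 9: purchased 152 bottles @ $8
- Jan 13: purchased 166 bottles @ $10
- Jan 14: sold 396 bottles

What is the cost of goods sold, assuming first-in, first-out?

COGS = $3,184

Jan 14, 396 sold [FIFO — oldest first]: 166 @ $5 + 186 @ $11 + 44 @ $7 = $3,184
Ending inventory: 14 @ $7 + 189 @ $6 + 152 @ $8 + 166 @ $10 = $4,108
Check: goods available $7,292 = COGS $3,184 + ending $4,108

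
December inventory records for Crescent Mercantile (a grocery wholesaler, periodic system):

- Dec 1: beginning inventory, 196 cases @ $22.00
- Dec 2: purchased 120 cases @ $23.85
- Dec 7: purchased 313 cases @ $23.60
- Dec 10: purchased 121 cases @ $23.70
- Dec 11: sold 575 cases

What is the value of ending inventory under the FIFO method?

Dec 11, 575 sold [FIFO — oldest first]: 196 @ $22.00 + 120 @ $23.85 + 259 @ $23.60 = $13,286.40
Ending inventory: 54 @ $23.60 + 121 @ $23.70 = $4,142.10

Ending inventory = $4,142.10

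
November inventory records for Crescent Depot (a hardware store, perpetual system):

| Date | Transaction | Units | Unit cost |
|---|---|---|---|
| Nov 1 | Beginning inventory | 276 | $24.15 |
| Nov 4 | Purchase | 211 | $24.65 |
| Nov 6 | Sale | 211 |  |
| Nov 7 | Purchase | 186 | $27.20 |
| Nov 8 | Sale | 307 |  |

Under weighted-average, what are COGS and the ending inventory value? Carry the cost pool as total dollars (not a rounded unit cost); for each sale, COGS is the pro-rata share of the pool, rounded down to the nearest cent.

After Nov 1: 276 on hand, pool $6,665.40 (≈ $24.1500 each)
After Nov 4: 487 on hand, pool $11,866.55 (≈ $24.3666 each)
Nov 6, sell 211: 211/487 × $11,866.55 → $5,141.35
After Nov 7: 462 on hand, pool $11,784.40 (≈ $25.5074 each)
Nov 8, sell 307: 307/462 × $11,784.40 → $7,830.75
Total COGS = $5,141.35 + $7,830.75 = $12,972.10
Ending inventory (cost pool remaining) = $3,953.65

COGS = $12,972.10; ending inventory = $3,953.65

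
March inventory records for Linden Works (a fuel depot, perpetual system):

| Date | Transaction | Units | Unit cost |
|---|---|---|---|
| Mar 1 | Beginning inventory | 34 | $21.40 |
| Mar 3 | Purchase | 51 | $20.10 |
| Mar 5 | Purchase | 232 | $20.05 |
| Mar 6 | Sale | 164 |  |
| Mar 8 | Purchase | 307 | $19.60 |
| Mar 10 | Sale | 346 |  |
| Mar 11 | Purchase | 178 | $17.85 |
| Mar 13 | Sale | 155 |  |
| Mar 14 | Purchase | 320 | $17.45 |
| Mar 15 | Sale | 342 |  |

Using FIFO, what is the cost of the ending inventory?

Mar 6, 164 sold [FIFO — oldest first]: 34 @ $21.40 + 51 @ $20.10 + 79 @ $20.05 = $3,336.65
Mar 10, 346 sold [FIFO — oldest first]: 153 @ $20.05 + 193 @ $19.60 = $6,850.45
Mar 13, 155 sold [FIFO — oldest first]: 114 @ $19.60 + 41 @ $17.85 = $2,966.25
Mar 15, 342 sold [FIFO — oldest first]: 137 @ $17.85 + 205 @ $17.45 = $6,022.70
Total COGS = $3,336.65 + $6,850.45 + $2,966.25 + $6,022.70 = $19,176.05
Ending inventory: 115 @ $17.45 = $2,006.75
Check: goods available $21,182.80 = COGS $19,176.05 + ending $2,006.75

Ending inventory = $2,006.75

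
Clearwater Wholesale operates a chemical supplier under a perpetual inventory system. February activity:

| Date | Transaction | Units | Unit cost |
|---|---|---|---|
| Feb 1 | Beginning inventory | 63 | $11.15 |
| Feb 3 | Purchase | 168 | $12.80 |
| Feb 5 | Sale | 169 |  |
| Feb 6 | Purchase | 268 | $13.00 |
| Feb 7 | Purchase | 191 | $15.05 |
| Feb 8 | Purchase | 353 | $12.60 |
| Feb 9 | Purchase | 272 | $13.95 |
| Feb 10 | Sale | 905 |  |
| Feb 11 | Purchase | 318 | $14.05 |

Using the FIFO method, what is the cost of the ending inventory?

Feb 5, 169 sold [FIFO — oldest first]: 63 @ $11.15 + 106 @ $12.80 = $2,059.25
Feb 10, 905 sold [FIFO — oldest first]: 62 @ $12.80 + 268 @ $13.00 + 191 @ $15.05 + 353 @ $12.60 + 31 @ $13.95 = $12,032.40
Total COGS = $2,059.25 + $12,032.40 = $14,091.65
Ending inventory: 241 @ $13.95 + 318 @ $14.05 = $7,829.85

Ending inventory = $7,829.85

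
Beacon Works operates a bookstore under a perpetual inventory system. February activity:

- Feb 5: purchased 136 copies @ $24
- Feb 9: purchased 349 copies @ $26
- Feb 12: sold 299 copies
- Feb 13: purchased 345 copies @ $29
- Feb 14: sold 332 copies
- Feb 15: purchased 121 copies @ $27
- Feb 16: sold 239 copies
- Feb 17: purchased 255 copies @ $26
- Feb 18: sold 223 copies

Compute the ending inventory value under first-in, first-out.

Feb 12, 299 sold [FIFO — oldest first]: 136 @ $24 + 163 @ $26 = $7,502
Feb 14, 332 sold [FIFO — oldest first]: 186 @ $26 + 146 @ $29 = $9,070
Feb 16, 239 sold [FIFO — oldest first]: 199 @ $29 + 40 @ $27 = $6,851
Feb 18, 223 sold [FIFO — oldest first]: 81 @ $27 + 142 @ $26 = $5,879
Total COGS = $7,502 + $9,070 + $6,851 + $5,879 = $29,302
Ending inventory: 113 @ $26 = $2,938
Check: goods available $32,240 = COGS $29,302 + ending $2,938

Ending inventory = $2,938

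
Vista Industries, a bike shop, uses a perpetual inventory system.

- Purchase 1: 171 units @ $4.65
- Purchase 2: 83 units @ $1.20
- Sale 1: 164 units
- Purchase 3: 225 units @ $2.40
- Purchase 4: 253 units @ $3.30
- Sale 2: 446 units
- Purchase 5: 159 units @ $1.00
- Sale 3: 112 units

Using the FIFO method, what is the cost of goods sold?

COGS = $2,236.65

Sale 1 (164) [FIFO — oldest first]: 164 @ $4.65 = $762.60
Sale 2 (446) [FIFO — oldest first]: 7 @ $4.65 + 83 @ $1.20 + 225 @ $2.40 + 131 @ $3.30 = $1,104.45
Sale 3 (112) [FIFO — oldest first]: 112 @ $3.30 = $369.60
Total COGS = $762.60 + $1,104.45 + $369.60 = $2,236.65
Ending inventory: 10 @ $3.30 + 159 @ $1.00 = $192.00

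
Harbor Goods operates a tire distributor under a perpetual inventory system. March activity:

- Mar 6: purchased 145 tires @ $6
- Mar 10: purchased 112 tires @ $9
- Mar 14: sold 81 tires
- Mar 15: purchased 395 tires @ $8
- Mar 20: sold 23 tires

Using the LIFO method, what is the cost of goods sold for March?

Mar 14, 81 sold [LIFO — newest first]: 81 @ $9 = $729
Mar 20, 23 sold [LIFO — newest first]: 23 @ $8 = $184
Total COGS = $729 + $184 = $913
Ending inventory: 145 @ $6 + 31 @ $9 + 372 @ $8 = $4,125

COGS = $913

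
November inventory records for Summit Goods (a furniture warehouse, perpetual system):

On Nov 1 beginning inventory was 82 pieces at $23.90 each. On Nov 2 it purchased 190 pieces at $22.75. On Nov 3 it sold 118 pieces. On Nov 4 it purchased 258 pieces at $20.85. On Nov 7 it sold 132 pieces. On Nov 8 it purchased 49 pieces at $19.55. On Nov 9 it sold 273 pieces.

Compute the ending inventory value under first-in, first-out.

Ending inventory = $1,103.90

Nov 3, 118 sold [FIFO — oldest first]: 82 @ $23.90 + 36 @ $22.75 = $2,778.80
Nov 7, 132 sold [FIFO — oldest first]: 132 @ $22.75 = $3,003.00
Nov 9, 273 sold [FIFO — oldest first]: 22 @ $22.75 + 251 @ $20.85 = $5,733.85
Total COGS = $2,778.80 + $3,003.00 + $5,733.85 = $11,515.65
Ending inventory: 7 @ $20.85 + 49 @ $19.55 = $1,103.90
Check: goods available $12,619.55 = COGS $11,515.65 + ending $1,103.90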